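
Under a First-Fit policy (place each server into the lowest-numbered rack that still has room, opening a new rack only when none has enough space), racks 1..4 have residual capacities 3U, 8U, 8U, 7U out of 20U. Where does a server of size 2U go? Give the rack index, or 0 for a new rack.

Racks with room: rack 1 (3U), rack 2 (8U), rack 3 (8U), rack 4 (7U).
The first with room is rack 1.

1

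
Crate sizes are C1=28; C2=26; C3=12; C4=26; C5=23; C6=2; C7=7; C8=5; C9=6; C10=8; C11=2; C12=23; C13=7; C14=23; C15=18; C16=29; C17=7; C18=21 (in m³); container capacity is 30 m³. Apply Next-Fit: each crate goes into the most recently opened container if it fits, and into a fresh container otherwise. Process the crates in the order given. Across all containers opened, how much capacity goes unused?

57

Put C1 (28 m³) in container 1; 2 m³ remain.
Put C2 (26 m³) in container 2; 4 m³ remain.
Put C3 (12 m³) in container 3; 18 m³ remain.
Put C4 (26 m³) in container 4; 4 m³ remain.
Put C5 (23 m³) in container 5; 7 m³ remain.
Put C6 (2 m³) in container 5; 5 m³ remain.
Put C7 (7 m³) in container 6; 23 m³ remain.
Put C8 (5 m³) in container 6; 18 m³ remain.
Put C9 (6 m³) in container 6; 12 m³ remain.
Put C10 (8 m³) in container 6; 4 m³ remain.
Put C11 (2 m³) in container 6; 2 m³ remain.
Put C12 (23 m³) in container 7; 7 m³ remain.
Put C13 (7 m³) in container 7; 0 m³ remain.
Put C14 (23 m³) in container 8; 7 m³ remain.
Put C15 (18 m³) in container 9; 12 m³ remain.
Put C16 (29 m³) in container 10; 1 m³ remain.
Put C17 (7 m³) in container 11; 23 m³ remain.
Put C18 (21 m³) in container 11; 2 m³ remain.
11 containers × 30 m³ = 330 m³; used 273 m³; unused 57 m³.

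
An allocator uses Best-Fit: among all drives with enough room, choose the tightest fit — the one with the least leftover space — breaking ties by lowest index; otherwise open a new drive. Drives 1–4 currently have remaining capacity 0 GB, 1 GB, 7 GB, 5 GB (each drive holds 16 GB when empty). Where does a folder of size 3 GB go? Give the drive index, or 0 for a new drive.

Drives with room: drive 3 (7 GB), drive 4 (5 GB).
Tightest fit is drive 4 with 5 GB free.

4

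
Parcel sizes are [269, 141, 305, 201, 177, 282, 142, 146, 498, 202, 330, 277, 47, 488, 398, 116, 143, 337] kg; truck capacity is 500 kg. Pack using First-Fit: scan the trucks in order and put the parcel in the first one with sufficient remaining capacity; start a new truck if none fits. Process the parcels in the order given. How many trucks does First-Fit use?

10

Put 269 kg in truck 1; 231 kg remain.
Put 141 kg in truck 1; 90 kg remain.
Put 305 kg in truck 2; 195 kg remain.
Put 201 kg in truck 3; 299 kg remain.
Put 177 kg in truck 2; 18 kg remain.
Put 282 kg in truck 3; 17 kg remain.
Put 142 kg in truck 4; 358 kg remain.
Put 146 kg in truck 4; 212 kg remain.
Put 498 kg in truck 5; 2 kg remain.
Put 202 kg in truck 4; 10 kg remain.
Put 330 kg in truck 6; 170 kg remain.
Put 277 kg in truck 7; 223 kg remain.
Put 47 kg in truck 1; 43 kg remain.
Put 488 kg in truck 8; 12 kg remain.
Put 398 kg in truck 9; 102 kg remain.
Put 116 kg in truck 6; 54 kg remain.
Put 143 kg in truck 7; 80 kg remain.
Put 337 kg in truck 10; 163 kg remain.
Final trucks: [269,141,47] [305,177] [201,282] [142,146,202] [498] [330,116] [277,143] [488] [398] [337].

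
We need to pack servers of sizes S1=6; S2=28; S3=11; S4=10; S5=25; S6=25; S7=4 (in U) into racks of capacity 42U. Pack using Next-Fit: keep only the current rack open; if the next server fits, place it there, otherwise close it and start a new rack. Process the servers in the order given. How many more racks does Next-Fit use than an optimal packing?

1

Next-Fit: [6,28] [11,10] [25] [25,4] → 4 racks.
Total size 109U; any packing needs at least ⌈109/42⌉ = 3 racks.
An optimal packing achieves that bound: [28,11] [25,10,6] [25,4] → 3 racks.
Excess: 4 − 3 = 1.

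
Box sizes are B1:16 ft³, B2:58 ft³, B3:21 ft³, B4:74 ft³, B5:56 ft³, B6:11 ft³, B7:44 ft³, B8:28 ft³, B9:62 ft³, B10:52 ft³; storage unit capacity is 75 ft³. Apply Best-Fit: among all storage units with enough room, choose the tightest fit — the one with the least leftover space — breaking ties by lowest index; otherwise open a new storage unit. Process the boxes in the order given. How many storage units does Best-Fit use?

B1 (16 ft³) → storage unit 1 (remaining 59 ft³)
B2 (58 ft³) → storage unit 1 (remaining 1 ft³)
B3 (21 ft³) → storage unit 2 (remaining 54 ft³)
B4 (74 ft³) → storage unit 3 (remaining 1 ft³)
B5 (56 ft³) → storage unit 4 (remaining 19 ft³)
B6 (11 ft³) → storage unit 4 (remaining 8 ft³)
B7 (44 ft³) → storage unit 2 (remaining 10 ft³)
B8 (28 ft³) → storage unit 5 (remaining 47 ft³)
B9 (62 ft³) → storage unit 6 (remaining 13 ft³)
B10 (52 ft³) → storage unit 7 (remaining 23 ft³)

7 storage units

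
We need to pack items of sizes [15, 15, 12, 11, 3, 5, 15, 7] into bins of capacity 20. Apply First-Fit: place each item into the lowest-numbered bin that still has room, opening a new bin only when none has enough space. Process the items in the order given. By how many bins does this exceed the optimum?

0

First-Fit: [15,3] [15,5] [12,7] [11] [15] → 5 bins.
Total size 83; any packing needs at least ⌈83/20⌉ = 5 bins.
So 5 is already optimal.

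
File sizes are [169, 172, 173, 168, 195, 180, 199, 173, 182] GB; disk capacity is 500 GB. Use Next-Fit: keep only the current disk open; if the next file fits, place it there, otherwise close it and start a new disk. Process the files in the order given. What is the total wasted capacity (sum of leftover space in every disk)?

889

disk 1: place 169 GB, 331 GB left
disk 1: place 172 GB, 159 GB left
disk 2: place 173 GB, 327 GB left
disk 2: place 168 GB, 159 GB left
disk 3: place 195 GB, 305 GB left
disk 3: place 180 GB, 125 GB left
disk 4: place 199 GB, 301 GB left
disk 4: place 173 GB, 128 GB left
disk 5: place 182 GB, 318 GB left
5 disks × 500 GB = 2500 GB; used 1611 GB; unused 889 GB.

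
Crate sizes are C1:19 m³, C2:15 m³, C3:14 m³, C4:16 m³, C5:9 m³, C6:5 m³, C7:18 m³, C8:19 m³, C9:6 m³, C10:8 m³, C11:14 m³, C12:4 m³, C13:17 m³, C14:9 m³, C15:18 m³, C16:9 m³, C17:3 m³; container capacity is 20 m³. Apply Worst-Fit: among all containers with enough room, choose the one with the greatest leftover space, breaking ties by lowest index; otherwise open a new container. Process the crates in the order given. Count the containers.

12 containers

C1 (19 m³) → container 1 (remaining 1 m³)
C2 (15 m³) → container 2 (remaining 5 m³)
C3 (14 m³) → container 3 (remaining 6 m³)
C4 (16 m³) → container 4 (remaining 4 m³)
C5 (9 m³) → container 5 (remaining 11 m³)
C6 (5 m³) → container 5 (remaining 6 m³)
C7 (18 m³) → container 6 (remaining 2 m³)
C8 (19 m³) → container 7 (remaining 1 m³)
C9 (6 m³) → container 3 (remaining 0 m³)
C10 (8 m³) → container 8 (remaining 12 m³)
C11 (14 m³) → container 9 (remaining 6 m³)
C12 (4 m³) → container 8 (remaining 8 m³)
C13 (17 m³) → container 10 (remaining 3 m³)
C14 (9 m³) → container 11 (remaining 11 m³)
C15 (18 m³) → container 12 (remaining 2 m³)
C16 (9 m³) → container 11 (remaining 2 m³)
C17 (3 m³) → container 8 (remaining 5 m³)
Final containers: [19] [15] [14,6] [16] [9,5] [18] [19] [8,4,3] [14] [17] [9,9] [18].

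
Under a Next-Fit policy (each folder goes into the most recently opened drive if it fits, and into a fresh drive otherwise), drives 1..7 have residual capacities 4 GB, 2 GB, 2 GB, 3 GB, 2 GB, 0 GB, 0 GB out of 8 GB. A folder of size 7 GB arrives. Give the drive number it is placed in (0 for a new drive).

Next-Fit only looks at drive 7, which has 0 GB free.
7 GB does not fit, so a new drive is opened.

0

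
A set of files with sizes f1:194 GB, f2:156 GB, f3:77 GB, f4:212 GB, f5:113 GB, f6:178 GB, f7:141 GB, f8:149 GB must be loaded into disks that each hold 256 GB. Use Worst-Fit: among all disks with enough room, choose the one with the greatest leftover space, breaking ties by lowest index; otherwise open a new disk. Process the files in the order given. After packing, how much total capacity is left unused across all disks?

disk 1: place f1 (194 GB), 62 GB left
disk 2: place f2 (156 GB), 100 GB left
disk 2: place f3 (77 GB), 23 GB left
disk 3: place f4 (212 GB), 44 GB left
disk 4: place f5 (113 GB), 143 GB left
disk 5: place f6 (178 GB), 78 GB left
disk 4: place f7 (141 GB), 2 GB left
disk 6: place f8 (149 GB), 107 GB left
6 disks × 256 GB = 1536 GB; used 1220 GB; unused 316 GB.

316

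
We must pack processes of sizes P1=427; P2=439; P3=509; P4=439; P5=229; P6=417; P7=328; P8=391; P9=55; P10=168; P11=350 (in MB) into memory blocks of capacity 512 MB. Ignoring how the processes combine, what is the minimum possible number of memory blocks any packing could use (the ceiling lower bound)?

Total size = 427 + 439 + 509 + 439 + 229 + 417 + 328 + 391 + 55 + 168 + 350 = 3752 MB.
⌈3752 / 512⌉ = 8.

8 memory blocks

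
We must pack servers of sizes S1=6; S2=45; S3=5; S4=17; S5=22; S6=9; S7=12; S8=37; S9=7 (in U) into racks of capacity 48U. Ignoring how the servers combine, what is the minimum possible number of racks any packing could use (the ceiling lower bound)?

Total size = 6 + 45 + 5 + 17 + 22 + 9 + 12 + 37 + 7 = 160U.
⌈160 / 48⌉ = 4.

4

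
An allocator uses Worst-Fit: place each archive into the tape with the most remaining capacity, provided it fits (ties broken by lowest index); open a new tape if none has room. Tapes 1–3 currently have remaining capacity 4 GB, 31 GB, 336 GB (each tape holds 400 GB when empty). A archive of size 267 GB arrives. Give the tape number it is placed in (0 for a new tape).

3

Tapes with room: tape 3 (336 GB).
Most room is tape 3 with 336 GB free.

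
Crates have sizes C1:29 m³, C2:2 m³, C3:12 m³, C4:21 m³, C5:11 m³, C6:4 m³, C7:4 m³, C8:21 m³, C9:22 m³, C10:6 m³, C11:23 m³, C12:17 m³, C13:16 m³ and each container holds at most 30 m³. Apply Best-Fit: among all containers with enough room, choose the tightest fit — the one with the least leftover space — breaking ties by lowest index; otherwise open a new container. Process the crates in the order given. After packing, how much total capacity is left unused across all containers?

C1 (29 m³) → container 1 (remaining 1 m³)
C2 (2 m³) → container 2 (remaining 28 m³)
C3 (12 m³) → container 2 (remaining 16 m³)
C4 (21 m³) → container 3 (remaining 9 m³)
C5 (11 m³) → container 2 (remaining 5 m³)
C6 (4 m³) → container 2 (remaining 1 m³)
C7 (4 m³) → container 3 (remaining 5 m³)
C8 (21 m³) → container 4 (remaining 9 m³)
C9 (22 m³) → container 5 (remaining 8 m³)
C10 (6 m³) → container 5 (remaining 2 m³)
C11 (23 m³) → container 6 (remaining 7 m³)
C12 (17 m³) → container 7 (remaining 13 m³)
C13 (16 m³) → container 8 (remaining 14 m³)
8 containers × 30 m³ = 240 m³; used 188 m³; unused 52 m³.

52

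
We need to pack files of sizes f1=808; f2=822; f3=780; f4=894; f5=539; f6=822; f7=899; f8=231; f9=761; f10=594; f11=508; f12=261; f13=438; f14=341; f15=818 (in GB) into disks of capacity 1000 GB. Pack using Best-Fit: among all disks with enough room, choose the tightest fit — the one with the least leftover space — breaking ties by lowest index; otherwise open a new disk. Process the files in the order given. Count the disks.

disk 1: place f1 (808 GB), 192 GB left
disk 2: place f2 (822 GB), 178 GB left
disk 3: place f3 (780 GB), 220 GB left
disk 4: place f4 (894 GB), 106 GB left
disk 5: place f5 (539 GB), 461 GB left
disk 6: place f6 (822 GB), 178 GB left
disk 7: place f7 (899 GB), 101 GB left
disk 5: place f8 (231 GB), 230 GB left
disk 8: place f9 (761 GB), 239 GB left
disk 9: place f10 (594 GB), 406 GB left
disk 10: place f11 (508 GB), 492 GB left
disk 9: place f12 (261 GB), 145 GB left
disk 10: place f13 (438 GB), 54 GB left
disk 11: place f14 (341 GB), 659 GB left
disk 12: place f15 (818 GB), 182 GB left

12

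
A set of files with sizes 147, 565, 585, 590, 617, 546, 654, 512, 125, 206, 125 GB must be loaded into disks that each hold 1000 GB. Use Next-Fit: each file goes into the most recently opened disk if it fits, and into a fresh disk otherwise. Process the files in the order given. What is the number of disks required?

7

147 GB → disk 1 (remaining 853 GB)
565 GB → disk 1 (remaining 288 GB)
585 GB → disk 2 (remaining 415 GB)
590 GB → disk 3 (remaining 410 GB)
617 GB → disk 4 (remaining 383 GB)
546 GB → disk 5 (remaining 454 GB)
654 GB → disk 6 (remaining 346 GB)
512 GB → disk 7 (remaining 488 GB)
125 GB → disk 7 (remaining 363 GB)
206 GB → disk 7 (remaining 157 GB)
125 GB → disk 7 (remaining 32 GB)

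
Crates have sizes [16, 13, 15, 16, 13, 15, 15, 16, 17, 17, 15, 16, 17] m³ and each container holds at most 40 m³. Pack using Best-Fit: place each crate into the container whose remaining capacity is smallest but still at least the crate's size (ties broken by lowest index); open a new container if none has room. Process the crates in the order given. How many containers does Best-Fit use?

7

container 1: place 16 m³, 24 m³ left
container 1: place 13 m³, 11 m³ left
container 2: place 15 m³, 25 m³ left
container 2: place 16 m³, 9 m³ left
container 3: place 13 m³, 27 m³ left
container 3: place 15 m³, 12 m³ left
container 4: place 15 m³, 25 m³ left
container 4: place 16 m³, 9 m³ left
container 5: place 17 m³, 23 m³ left
container 5: place 17 m³, 6 m³ left
container 6: place 15 m³, 25 m³ left
container 6: place 16 m³, 9 m³ left
container 7: place 17 m³, 23 m³ left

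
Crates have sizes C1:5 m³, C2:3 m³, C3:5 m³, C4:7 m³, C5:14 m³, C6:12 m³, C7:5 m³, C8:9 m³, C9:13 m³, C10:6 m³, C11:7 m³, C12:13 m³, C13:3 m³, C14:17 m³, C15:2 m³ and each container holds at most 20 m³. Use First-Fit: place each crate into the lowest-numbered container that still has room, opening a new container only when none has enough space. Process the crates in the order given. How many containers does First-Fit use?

C1 (5 m³) → container 1 (remaining 15 m³)
C2 (3 m³) → container 1 (remaining 12 m³)
C3 (5 m³) → container 1 (remaining 7 m³)
C4 (7 m³) → container 1 (remaining 0 m³)
C5 (14 m³) → container 2 (remaining 6 m³)
C6 (12 m³) → container 3 (remaining 8 m³)
C7 (5 m³) → container 2 (remaining 1 m³)
C8 (9 m³) → container 4 (remaining 11 m³)
C9 (13 m³) → container 5 (remaining 7 m³)
C10 (6 m³) → container 3 (remaining 2 m³)
C11 (7 m³) → container 4 (remaining 4 m³)
C12 (13 m³) → container 6 (remaining 7 m³)
C13 (3 m³) → container 4 (remaining 1 m³)
C14 (17 m³) → container 7 (remaining 3 m³)
C15 (2 m³) → container 3 (remaining 0 m³)

7 containers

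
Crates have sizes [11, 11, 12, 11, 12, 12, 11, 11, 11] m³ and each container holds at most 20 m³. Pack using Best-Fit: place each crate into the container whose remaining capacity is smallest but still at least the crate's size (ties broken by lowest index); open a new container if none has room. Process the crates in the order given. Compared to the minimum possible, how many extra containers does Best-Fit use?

Best-Fit: [11] [11] [12] [11] [12] [12] [11] [11] [11] → 9 containers.
9 crates exceed 10 m³ (half the capacity), and no two of those can share a container, so at least 9 containers are needed.
So 9 is already optimal.

0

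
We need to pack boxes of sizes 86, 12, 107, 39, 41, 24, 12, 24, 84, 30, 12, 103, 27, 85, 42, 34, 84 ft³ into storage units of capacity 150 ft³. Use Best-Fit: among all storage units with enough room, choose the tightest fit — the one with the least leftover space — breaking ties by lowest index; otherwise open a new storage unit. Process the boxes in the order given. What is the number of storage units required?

storage unit 1: place 86 ft³, 64 ft³ left
storage unit 1: place 12 ft³, 52 ft³ left
storage unit 2: place 107 ft³, 43 ft³ left
storage unit 2: place 39 ft³, 4 ft³ left
storage unit 1: place 41 ft³, 11 ft³ left
storage unit 3: place 24 ft³, 126 ft³ left
storage unit 3: place 12 ft³, 114 ft³ left
storage unit 3: place 24 ft³, 90 ft³ left
storage unit 3: place 84 ft³, 6 ft³ left
storage unit 4: place 30 ft³, 120 ft³ left
storage unit 4: place 12 ft³, 108 ft³ left
storage unit 4: place 103 ft³, 5 ft³ left
storage unit 5: place 27 ft³, 123 ft³ left
storage unit 5: place 85 ft³, 38 ft³ left
storage unit 6: place 42 ft³, 108 ft³ left
storage unit 5: place 34 ft³, 4 ft³ left
storage unit 6: place 84 ft³, 24 ft³ left

6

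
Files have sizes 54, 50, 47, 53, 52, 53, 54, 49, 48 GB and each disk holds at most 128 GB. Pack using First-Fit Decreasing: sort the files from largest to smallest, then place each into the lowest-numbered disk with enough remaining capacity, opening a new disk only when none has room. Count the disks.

Sorted descending: 54, 54, 53, 53, 52, 50, 49, 48, 47.
Put 54 GB in disk 1; 74 GB remain.
Put 54 GB in disk 1; 20 GB remain.
Put 53 GB in disk 2; 75 GB remain.
Put 53 GB in disk 2; 22 GB remain.
Put 52 GB in disk 3; 76 GB remain.
Put 50 GB in disk 3; 26 GB remain.
Put 49 GB in disk 4; 79 GB remain.
Put 48 GB in disk 4; 31 GB remain.
Put 47 GB in disk 5; 81 GB remain.

5 disks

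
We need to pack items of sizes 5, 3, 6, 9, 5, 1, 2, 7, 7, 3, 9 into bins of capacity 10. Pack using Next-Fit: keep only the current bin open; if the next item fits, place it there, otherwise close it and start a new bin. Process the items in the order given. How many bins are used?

Put 5 in bin 1; 5 remain.
Put 3 in bin 1; 2 remain.
Put 6 in bin 2; 4 remain.
Put 9 in bin 3; 1 remain.
Put 5 in bin 4; 5 remain.
Put 1 in bin 4; 4 remain.
Put 2 in bin 4; 2 remain.
Put 7 in bin 5; 3 remain.
Put 7 in bin 6; 3 remain.
Put 3 in bin 6; 0 remain.
Put 9 in bin 7; 1 remain.
Final bins: [5,3] [6] [9] [5,1,2] [7] [7,3] [9].

7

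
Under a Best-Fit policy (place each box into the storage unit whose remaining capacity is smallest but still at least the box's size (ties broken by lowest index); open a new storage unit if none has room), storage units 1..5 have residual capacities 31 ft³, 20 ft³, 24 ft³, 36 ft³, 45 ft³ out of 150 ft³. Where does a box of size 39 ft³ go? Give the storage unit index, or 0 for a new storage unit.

5

Storage units with room: storage unit 5 (45 ft³).
Tightest fit is storage unit 5 with 45 ft³ free.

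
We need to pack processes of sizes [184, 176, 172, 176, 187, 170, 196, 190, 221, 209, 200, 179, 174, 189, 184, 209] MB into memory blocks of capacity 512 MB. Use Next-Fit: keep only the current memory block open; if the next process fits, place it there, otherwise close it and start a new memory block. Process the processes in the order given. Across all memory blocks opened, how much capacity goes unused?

184 MB → memory block 1 (remaining 328 MB)
176 MB → memory block 1 (remaining 152 MB)
172 MB → memory block 2 (remaining 340 MB)
176 MB → memory block 2 (remaining 164 MB)
187 MB → memory block 3 (remaining 325 MB)
170 MB → memory block 3 (remaining 155 MB)
196 MB → memory block 4 (remaining 316 MB)
190 MB → memory block 4 (remaining 126 MB)
221 MB → memory block 5 (remaining 291 MB)
209 MB → memory block 5 (remaining 82 MB)
200 MB → memory block 6 (remaining 312 MB)
179 MB → memory block 6 (remaining 133 MB)
174 MB → memory block 7 (remaining 338 MB)
189 MB → memory block 7 (remaining 149 MB)
184 MB → memory block 8 (remaining 328 MB)
209 MB → memory block 8 (remaining 119 MB)
8 memory blocks × 512 MB = 4096 MB; used 3016 MB; unused 1080 MB.

1080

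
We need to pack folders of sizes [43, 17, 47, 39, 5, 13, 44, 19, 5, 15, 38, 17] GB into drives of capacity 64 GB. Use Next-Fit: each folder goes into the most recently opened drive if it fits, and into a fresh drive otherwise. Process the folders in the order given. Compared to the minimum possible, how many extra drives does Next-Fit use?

Next-Fit: [43,17] [47] [39,5,13] [44,19] [5,15,38] [17] → 6 drives.
Total size 302 GB; any packing needs at least ⌈302/64⌉ = 5 drives.
An optimal packing achieves that bound: [47,17] [44,19] [43,17] [39,15,5,5] [38,13] → 5 drives.
Excess: 6 − 5 = 1.

1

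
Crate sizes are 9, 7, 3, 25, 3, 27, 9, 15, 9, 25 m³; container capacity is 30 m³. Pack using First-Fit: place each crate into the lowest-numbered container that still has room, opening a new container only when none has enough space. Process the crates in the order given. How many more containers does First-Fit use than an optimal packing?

1

First-Fit: [9,7,3,3] [25] [27] [9,15] [9] [25] → 6 containers.
Total size 132 m³; any packing needs at least ⌈132/30⌉ = 5 containers.
An optimal packing achieves that bound: [27,3] [25,3] [25] [15,9] [9,9,7] → 5 containers.
Excess: 6 − 5 = 1.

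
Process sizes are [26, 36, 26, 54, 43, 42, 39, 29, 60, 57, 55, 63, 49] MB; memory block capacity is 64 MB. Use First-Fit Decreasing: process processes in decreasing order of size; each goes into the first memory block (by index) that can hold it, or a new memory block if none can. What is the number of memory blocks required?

11 memory blocks

Sorted descending: 63, 60, 57, 55, 54, 49, 43, 42, 39, 36, 29, 26, 26.
Put 63 MB in memory block 1; 1 MB remain.
Put 60 MB in memory block 2; 4 MB remain.
Put 57 MB in memory block 3; 7 MB remain.
Put 55 MB in memory block 4; 9 MB remain.
Put 54 MB in memory block 5; 10 MB remain.
Put 49 MB in memory block 6; 15 MB remain.
Put 43 MB in memory block 7; 21 MB remain.
Put 42 MB in memory block 8; 22 MB remain.
Put 39 MB in memory block 9; 25 MB remain.
Put 36 MB in memory block 10; 28 MB remain.
Put 29 MB in memory block 11; 35 MB remain.
Put 26 MB in memory block 10; 2 MB remain.
Put 26 MB in memory block 11; 9 MB remain.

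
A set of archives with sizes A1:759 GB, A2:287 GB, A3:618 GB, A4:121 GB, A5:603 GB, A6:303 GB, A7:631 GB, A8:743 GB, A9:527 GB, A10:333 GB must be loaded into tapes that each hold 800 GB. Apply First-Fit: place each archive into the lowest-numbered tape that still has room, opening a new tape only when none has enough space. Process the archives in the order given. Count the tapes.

8

A1 (759 GB) → tape 1 (remaining 41 GB)
A2 (287 GB) → tape 2 (remaining 513 GB)
A3 (618 GB) → tape 3 (remaining 182 GB)
A4 (121 GB) → tape 2 (remaining 392 GB)
A5 (603 GB) → tape 4 (remaining 197 GB)
A6 (303 GB) → tape 2 (remaining 89 GB)
A7 (631 GB) → tape 5 (remaining 169 GB)
A8 (743 GB) → tape 6 (remaining 57 GB)
A9 (527 GB) → tape 7 (remaining 273 GB)
A10 (333 GB) → tape 8 (remaining 467 GB)
Final tapes: [759] [287,121,303] [618] [603] [631] [743] [527] [333].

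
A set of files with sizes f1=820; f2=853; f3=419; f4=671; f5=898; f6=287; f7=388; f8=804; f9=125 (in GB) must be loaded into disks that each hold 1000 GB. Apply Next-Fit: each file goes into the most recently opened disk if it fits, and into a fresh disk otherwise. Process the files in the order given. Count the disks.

disk 1: place f1 (820 GB), 180 GB left
disk 2: place f2 (853 GB), 147 GB left
disk 3: place f3 (419 GB), 581 GB left
disk 4: place f4 (671 GB), 329 GB left
disk 5: place f5 (898 GB), 102 GB left
disk 6: place f6 (287 GB), 713 GB left
disk 6: place f7 (388 GB), 325 GB left
disk 7: place f8 (804 GB), 196 GB left
disk 7: place f9 (125 GB), 71 GB left

7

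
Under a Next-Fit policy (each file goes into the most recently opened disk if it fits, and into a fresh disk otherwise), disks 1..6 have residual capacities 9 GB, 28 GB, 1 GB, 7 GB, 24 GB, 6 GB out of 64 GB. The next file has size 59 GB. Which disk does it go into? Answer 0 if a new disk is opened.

0

Next-Fit only looks at disk 6, which has 6 GB free.
59 GB does not fit, so a new disk is opened.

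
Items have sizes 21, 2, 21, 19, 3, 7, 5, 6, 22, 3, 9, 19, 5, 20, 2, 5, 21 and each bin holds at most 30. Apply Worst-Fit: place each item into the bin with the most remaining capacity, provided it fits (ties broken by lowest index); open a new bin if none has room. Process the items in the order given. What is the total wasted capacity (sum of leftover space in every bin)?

21 → bin 1 (remaining 9)
2 → bin 1 (remaining 7)
21 → bin 2 (remaining 9)
19 → bin 3 (remaining 11)
3 → bin 3 (remaining 8)
7 → bin 2 (remaining 2)
5 → bin 3 (remaining 3)
6 → bin 1 (remaining 1)
22 → bin 4 (remaining 8)
3 → bin 4 (remaining 5)
9 → bin 5 (remaining 21)
19 → bin 5 (remaining 2)
5 → bin 4 (remaining 0)
20 → bin 6 (remaining 10)
2 → bin 6 (remaining 8)
5 → bin 6 (remaining 3)
21 → bin 7 (remaining 9)
7 bins × 30 = 210; used 190; unused 20.

20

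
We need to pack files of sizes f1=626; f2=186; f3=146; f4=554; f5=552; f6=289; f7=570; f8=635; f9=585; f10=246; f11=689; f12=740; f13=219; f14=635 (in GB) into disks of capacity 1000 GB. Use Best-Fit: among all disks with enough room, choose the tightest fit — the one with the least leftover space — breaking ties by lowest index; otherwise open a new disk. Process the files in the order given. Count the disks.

9

Put f1 (626 GB) in disk 1; 374 GB remain.
Put f2 (186 GB) in disk 1; 188 GB remain.
Put f3 (146 GB) in disk 1; 42 GB remain.
Put f4 (554 GB) in disk 2; 446 GB remain.
Put f5 (552 GB) in disk 3; 448 GB remain.
Put f6 (289 GB) in disk 2; 157 GB remain.
Put f7 (570 GB) in disk 4; 430 GB remain.
Put f8 (635 GB) in disk 5; 365 GB remain.
Put f9 (585 GB) in disk 6; 415 GB remain.
Put f10 (246 GB) in disk 5; 119 GB remain.
Put f11 (689 GB) in disk 7; 311 GB remain.
Put f12 (740 GB) in disk 8; 260 GB remain.
Put f13 (219 GB) in disk 8; 41 GB remain.
Put f14 (635 GB) in disk 9; 365 GB remain.
Final disks: [626,186,146] [554,289] [552] [570] [635,246] [585] [689] [740,219] [635].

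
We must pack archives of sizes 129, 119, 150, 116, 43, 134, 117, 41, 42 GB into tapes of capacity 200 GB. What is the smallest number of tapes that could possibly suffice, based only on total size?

5 tapes

Total size = 129 + 119 + 150 + 116 + 43 + 134 + 117 + 41 + 42 = 891 GB.
⌈891 / 200⌉ = 5.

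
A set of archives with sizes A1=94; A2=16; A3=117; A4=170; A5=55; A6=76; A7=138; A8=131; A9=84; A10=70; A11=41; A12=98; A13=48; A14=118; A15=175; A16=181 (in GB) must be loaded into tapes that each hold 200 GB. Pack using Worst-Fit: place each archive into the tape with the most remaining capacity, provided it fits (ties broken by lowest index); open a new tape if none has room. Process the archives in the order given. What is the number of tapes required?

tape 1: place A1 (94 GB), 106 GB left
tape 1: place A2 (16 GB), 90 GB left
tape 2: place A3 (117 GB), 83 GB left
tape 3: place A4 (170 GB), 30 GB left
tape 1: place A5 (55 GB), 35 GB left
tape 2: place A6 (76 GB), 7 GB left
tape 4: place A7 (138 GB), 62 GB left
tape 5: place A8 (131 GB), 69 GB left
tape 6: place A9 (84 GB), 116 GB left
tape 6: place A10 (70 GB), 46 GB left
tape 5: place A11 (41 GB), 28 GB left
tape 7: place A12 (98 GB), 102 GB left
tape 7: place A13 (48 GB), 54 GB left
tape 8: place A14 (118 GB), 82 GB left
tape 9: place A15 (175 GB), 25 GB left
tape 10: place A16 (181 GB), 19 GB left
Final tapes: [94,16,55] [117,76] [170] [138] [131,41] [84,70] [98,48] [118] [175] [181].

10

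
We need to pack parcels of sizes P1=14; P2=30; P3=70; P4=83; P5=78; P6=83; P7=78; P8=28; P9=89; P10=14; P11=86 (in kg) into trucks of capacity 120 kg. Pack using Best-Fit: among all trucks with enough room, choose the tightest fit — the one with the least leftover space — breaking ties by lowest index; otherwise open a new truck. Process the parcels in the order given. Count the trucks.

7

P1 (14 kg) → truck 1 (remaining 106 kg)
P2 (30 kg) → truck 1 (remaining 76 kg)
P3 (70 kg) → truck 1 (remaining 6 kg)
P4 (83 kg) → truck 2 (remaining 37 kg)
P5 (78 kg) → truck 3 (remaining 42 kg)
P6 (83 kg) → truck 4 (remaining 37 kg)
P7 (78 kg) → truck 5 (remaining 42 kg)
P8 (28 kg) → truck 2 (remaining 9 kg)
P9 (89 kg) → truck 6 (remaining 31 kg)
P10 (14 kg) → truck 6 (remaining 17 kg)
P11 (86 kg) → truck 7 (remaining 34 kg)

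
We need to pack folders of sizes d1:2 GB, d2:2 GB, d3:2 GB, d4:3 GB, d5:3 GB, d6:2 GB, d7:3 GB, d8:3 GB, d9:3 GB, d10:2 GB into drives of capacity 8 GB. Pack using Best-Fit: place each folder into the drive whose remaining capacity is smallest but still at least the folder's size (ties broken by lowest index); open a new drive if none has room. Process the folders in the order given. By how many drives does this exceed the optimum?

Best-Fit: [2,2,2,2] [3,3,2] [3,3] [3] → 4 drives.
Total size 25 GB; any packing needs at least ⌈25/8⌉ = 4 drives.
So 4 is already optimal.

0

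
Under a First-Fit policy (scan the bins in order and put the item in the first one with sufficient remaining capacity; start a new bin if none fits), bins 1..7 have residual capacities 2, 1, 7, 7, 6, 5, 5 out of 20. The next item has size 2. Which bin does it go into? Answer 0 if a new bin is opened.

Bins with room: bin 1 (2), bin 3 (7), bin 4 (7), bin 5 (6), bin 6 (5), bin 7 (5).
The first with room is bin 1.

1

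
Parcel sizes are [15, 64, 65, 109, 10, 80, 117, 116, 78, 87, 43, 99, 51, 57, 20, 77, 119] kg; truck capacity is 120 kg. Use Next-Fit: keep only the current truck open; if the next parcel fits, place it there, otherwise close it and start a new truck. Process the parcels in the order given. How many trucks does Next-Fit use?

13

15 kg → truck 1 (remaining 105 kg)
64 kg → truck 1 (remaining 41 kg)
65 kg → truck 2 (remaining 55 kg)
109 kg → truck 3 (remaining 11 kg)
10 kg → truck 3 (remaining 1 kg)
80 kg → truck 4 (remaining 40 kg)
117 kg → truck 5 (remaining 3 kg)
116 kg → truck 6 (remaining 4 kg)
78 kg → truck 7 (remaining 42 kg)
87 kg → truck 8 (remaining 33 kg)
43 kg → truck 9 (remaining 77 kg)
99 kg → truck 10 (remaining 21 kg)
51 kg → truck 11 (remaining 69 kg)
57 kg → truck 11 (remaining 12 kg)
20 kg → truck 12 (remaining 100 kg)
77 kg → truck 12 (remaining 23 kg)
119 kg → truck 13 (remaining 1 kg)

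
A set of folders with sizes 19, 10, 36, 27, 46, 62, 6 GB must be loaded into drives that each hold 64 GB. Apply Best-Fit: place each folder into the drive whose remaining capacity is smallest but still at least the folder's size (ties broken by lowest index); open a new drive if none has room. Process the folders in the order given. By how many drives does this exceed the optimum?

0

Best-Fit: [19,10] [36,27] [46,6] [62] → 4 drives.
Total size 206 GB; any packing needs at least ⌈206/64⌉ = 4 drives.
So 4 is already optimal.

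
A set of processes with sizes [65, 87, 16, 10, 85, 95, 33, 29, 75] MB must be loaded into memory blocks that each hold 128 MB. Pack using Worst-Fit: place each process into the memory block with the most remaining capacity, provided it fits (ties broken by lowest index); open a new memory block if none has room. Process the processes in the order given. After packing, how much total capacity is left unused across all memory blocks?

145

65 MB → memory block 1 (remaining 63 MB)
87 MB → memory block 2 (remaining 41 MB)
16 MB → memory block 1 (remaining 47 MB)
10 MB → memory block 1 (remaining 37 MB)
85 MB → memory block 3 (remaining 43 MB)
95 MB → memory block 4 (remaining 33 MB)
33 MB → memory block 3 (remaining 10 MB)
29 MB → memory block 2 (remaining 12 MB)
75 MB → memory block 5 (remaining 53 MB)
5 memory blocks × 128 MB = 640 MB; used 495 MB; unused 145 MB.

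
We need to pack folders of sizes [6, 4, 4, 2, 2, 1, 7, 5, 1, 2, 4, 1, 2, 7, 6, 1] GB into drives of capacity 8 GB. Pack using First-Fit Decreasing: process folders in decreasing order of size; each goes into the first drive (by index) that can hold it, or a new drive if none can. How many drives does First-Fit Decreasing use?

7

Sorted descending: 7, 7, 6, 6, 5, 4, 4, 4, 2, 2, 2, 2, 1, 1, 1, 1.
7 GB → drive 1 (remaining 1 GB)
7 GB → drive 2 (remaining 1 GB)
6 GB → drive 3 (remaining 2 GB)
6 GB → drive 4 (remaining 2 GB)
5 GB → drive 5 (remaining 3 GB)
4 GB → drive 6 (remaining 4 GB)
4 GB → drive 6 (remaining 0 GB)
4 GB → drive 7 (remaining 4 GB)
2 GB → drive 3 (remaining 0 GB)
2 GB → drive 4 (remaining 0 GB)
2 GB → drive 5 (remaining 1 GB)
2 GB → drive 7 (remaining 2 GB)
1 GB → drive 1 (remaining 0 GB)
1 GB → drive 2 (remaining 0 GB)
1 GB → drive 5 (remaining 0 GB)
1 GB → drive 7 (remaining 1 GB)
Final drives: [7,1] [7,1] [6,2] [6,2] [5,2,1] [4,4] [4,2,1].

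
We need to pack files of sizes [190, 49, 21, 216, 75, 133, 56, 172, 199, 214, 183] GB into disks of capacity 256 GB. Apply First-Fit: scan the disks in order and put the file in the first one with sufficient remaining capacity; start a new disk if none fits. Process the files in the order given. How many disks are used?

190 GB → disk 1 (remaining 66 GB)
49 GB → disk 1 (remaining 17 GB)
21 GB → disk 2 (remaining 235 GB)
216 GB → disk 2 (remaining 19 GB)
75 GB → disk 3 (remaining 181 GB)
133 GB → disk 3 (remaining 48 GB)
56 GB → disk 4 (remaining 200 GB)
172 GB → disk 4 (remaining 28 GB)
199 GB → disk 5 (remaining 57 GB)
214 GB → disk 6 (remaining 42 GB)
183 GB → disk 7 (remaining 73 GB)
Final disks: [190,49] [21,216] [75,133] [56,172] [199] [214] [183].

7 disks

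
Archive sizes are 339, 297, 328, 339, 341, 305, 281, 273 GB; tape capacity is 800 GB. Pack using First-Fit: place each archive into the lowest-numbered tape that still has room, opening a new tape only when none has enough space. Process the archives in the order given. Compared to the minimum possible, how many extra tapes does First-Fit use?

First-Fit: [339,297] [328,339] [341,305] [281,273] → 4 tapes.
Total size 2503 GB; any packing needs at least ⌈2503/800⌉ = 4 tapes.
So 4 is already optimal.

0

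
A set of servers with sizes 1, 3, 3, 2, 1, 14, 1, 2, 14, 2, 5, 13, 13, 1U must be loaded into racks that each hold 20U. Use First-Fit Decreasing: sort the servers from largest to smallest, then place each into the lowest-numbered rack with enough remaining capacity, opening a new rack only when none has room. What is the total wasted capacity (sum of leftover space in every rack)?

5

Sorted descending: 14, 14, 13, 13, 5, 3, 3, 2, 2, 2, 1, 1, 1, 1.
rack 1: place 14U, 6U left
rack 2: place 14U, 6U left
rack 3: place 13U, 7U left
rack 4: place 13U, 7U left
rack 1: place 5U, 1U left
rack 2: place 3U, 3U left
rack 2: place 3U, 0U left
rack 3: place 2U, 5U left
rack 3: place 2U, 3U left
rack 3: place 2U, 1U left
rack 1: place 1U, 0U left
rack 3: place 1U, 0U left
rack 4: place 1U, 6U left
rack 4: place 1U, 5U left
4 racks × 20U = 80U; used 75U; unused 5U.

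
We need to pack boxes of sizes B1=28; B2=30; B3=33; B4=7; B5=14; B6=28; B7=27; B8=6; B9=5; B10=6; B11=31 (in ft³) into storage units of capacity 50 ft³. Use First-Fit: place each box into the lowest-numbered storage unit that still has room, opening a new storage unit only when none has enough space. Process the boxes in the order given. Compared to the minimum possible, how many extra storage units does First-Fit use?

First-Fit: [28,7,14] [30,6,5,6] [33] [28] [27] [31] → 6 storage units.
6 boxes exceed 25 ft³ (half the capacity), and no two of those can share a storage unit, so at least 6 storage units are needed.
So 6 is already optimal.

0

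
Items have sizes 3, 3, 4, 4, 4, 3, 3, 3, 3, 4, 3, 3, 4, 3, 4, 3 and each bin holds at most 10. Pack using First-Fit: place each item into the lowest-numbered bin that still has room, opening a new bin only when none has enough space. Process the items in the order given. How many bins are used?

Put 3 in bin 1; 7 remain.
Put 3 in bin 1; 4 remain.
Put 4 in bin 1; 0 remain.
Put 4 in bin 2; 6 remain.
Put 4 in bin 2; 2 remain.
Put 3 in bin 3; 7 remain.
Put 3 in bin 3; 4 remain.
Put 3 in bin 3; 1 remain.
Put 3 in bin 4; 7 remain.
Put 4 in bin 4; 3 remain.
Put 3 in bin 4; 0 remain.
Put 3 in bin 5; 7 remain.
Put 4 in bin 5; 3 remain.
Put 3 in bin 5; 0 remain.
Put 4 in bin 6; 6 remain.
Put 3 in bin 6; 3 remain.

6 bins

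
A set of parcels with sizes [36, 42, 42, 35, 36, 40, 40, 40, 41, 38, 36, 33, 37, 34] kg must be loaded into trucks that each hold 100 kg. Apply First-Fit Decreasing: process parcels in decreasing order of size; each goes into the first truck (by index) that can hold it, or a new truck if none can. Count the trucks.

7

Sorted descending: 42, 42, 41, 40, 40, 40, 38, 37, 36, 36, 36, 35, 34, 33.
Put 42 kg in truck 1; 58 kg remain.
Put 42 kg in truck 1; 16 kg remain.
Put 41 kg in truck 2; 59 kg remain.
Put 40 kg in truck 2; 19 kg remain.
Put 40 kg in truck 3; 60 kg remain.
Put 40 kg in truck 3; 20 kg remain.
Put 38 kg in truck 4; 62 kg remain.
Put 37 kg in truck 4; 25 kg remain.
Put 36 kg in truck 5; 64 kg remain.
Put 36 kg in truck 5; 28 kg remain.
Put 36 kg in truck 6; 64 kg remain.
Put 35 kg in truck 6; 29 kg remain.
Put 34 kg in truck 7; 66 kg remain.
Put 33 kg in truck 7; 33 kg remain.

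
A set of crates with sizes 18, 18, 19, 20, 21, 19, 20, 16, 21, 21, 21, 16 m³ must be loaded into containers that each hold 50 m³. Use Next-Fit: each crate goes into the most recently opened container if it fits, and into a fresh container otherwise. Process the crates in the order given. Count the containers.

6 containers

container 1: place 18 m³, 32 m³ left
container 1: place 18 m³, 14 m³ left
container 2: place 19 m³, 31 m³ left
container 2: place 20 m³, 11 m³ left
container 3: place 21 m³, 29 m³ left
container 3: place 19 m³, 10 m³ left
container 4: place 20 m³, 30 m³ left
container 4: place 16 m³, 14 m³ left
container 5: place 21 m³, 29 m³ left
container 5: place 21 m³, 8 m³ left
container 6: place 21 m³, 29 m³ left
container 6: place 16 m³, 13 m³ left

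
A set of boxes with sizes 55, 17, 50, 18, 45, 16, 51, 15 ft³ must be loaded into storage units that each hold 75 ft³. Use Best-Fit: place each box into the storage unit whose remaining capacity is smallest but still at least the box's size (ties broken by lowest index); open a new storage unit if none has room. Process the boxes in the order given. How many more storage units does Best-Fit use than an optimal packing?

0

Best-Fit: [55,17] [50,18] [45,16] [51,15] → 4 storage units.
Total size 267 ft³; any packing needs at least ⌈267/75⌉ = 4 storage units.
So 4 is already optimal.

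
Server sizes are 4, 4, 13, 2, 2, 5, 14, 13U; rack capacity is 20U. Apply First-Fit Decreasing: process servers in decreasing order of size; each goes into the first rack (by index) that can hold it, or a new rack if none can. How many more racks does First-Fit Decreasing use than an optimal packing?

0

First-Fit Decreasing: [14,5] [13,4,2] [13,4,2] → 3 racks.
Total size 57U; any packing needs at least ⌈57/20⌉ = 3 racks.
So 3 is already optimal.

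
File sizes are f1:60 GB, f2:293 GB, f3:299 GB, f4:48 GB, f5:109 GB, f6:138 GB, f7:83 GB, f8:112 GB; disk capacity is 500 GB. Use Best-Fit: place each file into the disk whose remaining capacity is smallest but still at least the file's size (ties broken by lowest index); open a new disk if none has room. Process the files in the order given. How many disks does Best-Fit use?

3 disks

disk 1: place f1 (60 GB), 440 GB left
disk 1: place f2 (293 GB), 147 GB left
disk 2: place f3 (299 GB), 201 GB left
disk 1: place f4 (48 GB), 99 GB left
disk 2: place f5 (109 GB), 92 GB left
disk 3: place f6 (138 GB), 362 GB left
disk 2: place f7 (83 GB), 9 GB left
disk 3: place f8 (112 GB), 250 GB left
Final disks: [60,293,48] [299,109,83] [138,112].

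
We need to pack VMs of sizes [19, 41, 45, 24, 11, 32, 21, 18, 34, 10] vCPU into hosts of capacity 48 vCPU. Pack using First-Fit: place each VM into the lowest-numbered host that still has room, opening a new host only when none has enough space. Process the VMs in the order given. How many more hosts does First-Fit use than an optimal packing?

0

First-Fit: [19,24] [41] [45] [11,32] [21,18] [34,10] → 6 hosts.
Total size 255 vCPU; any packing needs at least ⌈255/48⌉ = 6 hosts.
So 6 is already optimal.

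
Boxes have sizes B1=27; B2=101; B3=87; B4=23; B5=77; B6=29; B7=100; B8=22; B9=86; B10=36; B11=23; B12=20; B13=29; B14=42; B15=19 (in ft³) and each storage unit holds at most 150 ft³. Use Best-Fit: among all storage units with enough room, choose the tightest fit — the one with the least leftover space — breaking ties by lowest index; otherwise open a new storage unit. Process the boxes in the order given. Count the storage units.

5

Put B1 (27 ft³) in storage unit 1; 123 ft³ remain.
Put B2 (101 ft³) in storage unit 1; 22 ft³ remain.
Put B3 (87 ft³) in storage unit 2; 63 ft³ remain.
Put B4 (23 ft³) in storage unit 2; 40 ft³ remain.
Put B5 (77 ft³) in storage unit 3; 73 ft³ remain.
Put B6 (29 ft³) in storage unit 2; 11 ft³ remain.
Put B7 (100 ft³) in storage unit 4; 50 ft³ remain.
Put B8 (22 ft³) in storage unit 1; 0 ft³ remain.
Put B9 (86 ft³) in storage unit 5; 64 ft³ remain.
Put B10 (36 ft³) in storage unit 4; 14 ft³ remain.
Put B11 (23 ft³) in storage unit 5; 41 ft³ remain.
Put B12 (20 ft³) in storage unit 5; 21 ft³ remain.
Put B13 (29 ft³) in storage unit 3; 44 ft³ remain.
Put B14 (42 ft³) in storage unit 3; 2 ft³ remain.
Put B15 (19 ft³) in storage unit 5; 2 ft³ remain.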